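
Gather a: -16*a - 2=-16*a - 2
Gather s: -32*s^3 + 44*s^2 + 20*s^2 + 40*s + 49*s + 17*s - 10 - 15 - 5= -32*s^3 + 64*s^2 + 106*s - 30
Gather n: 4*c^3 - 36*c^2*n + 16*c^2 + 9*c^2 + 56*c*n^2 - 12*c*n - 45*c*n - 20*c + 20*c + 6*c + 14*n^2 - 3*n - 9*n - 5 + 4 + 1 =4*c^3 + 25*c^2 + 6*c + n^2*(56*c + 14) + n*(-36*c^2 - 57*c - 12)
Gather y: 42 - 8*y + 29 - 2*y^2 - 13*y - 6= -2*y^2 - 21*y + 65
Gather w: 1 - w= 1 - w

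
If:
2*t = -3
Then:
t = -3/2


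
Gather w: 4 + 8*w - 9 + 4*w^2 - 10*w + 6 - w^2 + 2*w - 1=3*w^2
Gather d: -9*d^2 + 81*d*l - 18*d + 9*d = -9*d^2 + d*(81*l - 9)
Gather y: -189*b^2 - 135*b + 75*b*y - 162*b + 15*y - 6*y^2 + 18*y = -189*b^2 - 297*b - 6*y^2 + y*(75*b + 33)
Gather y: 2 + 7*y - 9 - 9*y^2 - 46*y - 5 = -9*y^2 - 39*y - 12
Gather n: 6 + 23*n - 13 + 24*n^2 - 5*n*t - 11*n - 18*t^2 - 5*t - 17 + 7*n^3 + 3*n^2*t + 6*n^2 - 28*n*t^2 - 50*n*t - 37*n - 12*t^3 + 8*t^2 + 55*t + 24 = 7*n^3 + n^2*(3*t + 30) + n*(-28*t^2 - 55*t - 25) - 12*t^3 - 10*t^2 + 50*t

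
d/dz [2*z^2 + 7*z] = 4*z + 7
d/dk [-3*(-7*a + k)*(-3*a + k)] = 30*a - 6*k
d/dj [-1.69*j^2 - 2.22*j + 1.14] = -3.38*j - 2.22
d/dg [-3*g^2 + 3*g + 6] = 3 - 6*g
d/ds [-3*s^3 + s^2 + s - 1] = -9*s^2 + 2*s + 1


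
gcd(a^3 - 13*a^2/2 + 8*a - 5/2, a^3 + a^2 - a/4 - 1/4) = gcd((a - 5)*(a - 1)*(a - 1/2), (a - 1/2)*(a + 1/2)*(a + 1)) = a - 1/2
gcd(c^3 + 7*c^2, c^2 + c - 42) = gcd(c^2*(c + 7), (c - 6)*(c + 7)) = c + 7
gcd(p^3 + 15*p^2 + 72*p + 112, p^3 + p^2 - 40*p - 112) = p^2 + 8*p + 16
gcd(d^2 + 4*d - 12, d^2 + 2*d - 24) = d + 6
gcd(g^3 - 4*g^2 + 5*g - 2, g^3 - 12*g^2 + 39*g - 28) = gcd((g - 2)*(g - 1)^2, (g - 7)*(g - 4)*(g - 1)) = g - 1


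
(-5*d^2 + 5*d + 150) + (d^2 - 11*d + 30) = -4*d^2 - 6*d + 180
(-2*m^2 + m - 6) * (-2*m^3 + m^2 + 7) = 4*m^5 - 4*m^4 + 13*m^3 - 20*m^2 + 7*m - 42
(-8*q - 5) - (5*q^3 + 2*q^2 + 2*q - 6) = -5*q^3 - 2*q^2 - 10*q + 1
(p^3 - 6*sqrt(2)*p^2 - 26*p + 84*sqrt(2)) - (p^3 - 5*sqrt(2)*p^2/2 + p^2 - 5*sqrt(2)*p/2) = -7*sqrt(2)*p^2/2 - p^2 - 26*p + 5*sqrt(2)*p/2 + 84*sqrt(2)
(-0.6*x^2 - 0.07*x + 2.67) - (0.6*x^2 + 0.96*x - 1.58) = -1.2*x^2 - 1.03*x + 4.25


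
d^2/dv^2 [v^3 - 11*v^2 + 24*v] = 6*v - 22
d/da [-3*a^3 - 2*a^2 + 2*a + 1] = -9*a^2 - 4*a + 2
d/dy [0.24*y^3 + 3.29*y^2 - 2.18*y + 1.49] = 0.72*y^2 + 6.58*y - 2.18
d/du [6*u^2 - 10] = 12*u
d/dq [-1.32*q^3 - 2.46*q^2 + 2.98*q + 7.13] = -3.96*q^2 - 4.92*q + 2.98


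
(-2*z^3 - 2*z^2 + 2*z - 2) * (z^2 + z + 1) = -2*z^5 - 4*z^4 - 2*z^3 - 2*z^2 - 2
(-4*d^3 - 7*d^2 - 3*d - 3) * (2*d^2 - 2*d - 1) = -8*d^5 - 6*d^4 + 12*d^3 + 7*d^2 + 9*d + 3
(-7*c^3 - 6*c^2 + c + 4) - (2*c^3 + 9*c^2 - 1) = -9*c^3 - 15*c^2 + c + 5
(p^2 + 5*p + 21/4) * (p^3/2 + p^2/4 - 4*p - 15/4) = p^5/2 + 11*p^4/4 - p^3/8 - 359*p^2/16 - 159*p/4 - 315/16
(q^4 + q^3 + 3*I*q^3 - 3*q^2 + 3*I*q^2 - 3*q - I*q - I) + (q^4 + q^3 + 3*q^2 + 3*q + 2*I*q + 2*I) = 2*q^4 + 2*q^3 + 3*I*q^3 + 3*I*q^2 + I*q + I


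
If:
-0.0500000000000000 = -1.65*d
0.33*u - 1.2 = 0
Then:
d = 0.03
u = 3.64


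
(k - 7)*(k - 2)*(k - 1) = k^3 - 10*k^2 + 23*k - 14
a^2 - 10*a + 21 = (a - 7)*(a - 3)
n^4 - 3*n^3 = n^3*(n - 3)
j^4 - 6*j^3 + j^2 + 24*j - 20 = (j - 5)*(j - 2)*(j - 1)*(j + 2)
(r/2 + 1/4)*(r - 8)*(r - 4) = r^3/2 - 23*r^2/4 + 13*r + 8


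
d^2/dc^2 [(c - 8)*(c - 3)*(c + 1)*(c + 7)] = 12*c^2 - 18*c - 114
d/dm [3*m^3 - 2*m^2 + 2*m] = 9*m^2 - 4*m + 2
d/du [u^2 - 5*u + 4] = 2*u - 5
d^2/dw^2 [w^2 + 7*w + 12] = 2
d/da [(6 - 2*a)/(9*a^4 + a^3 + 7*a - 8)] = 2*(-9*a^4 - a^3 - 7*a + (a - 3)*(36*a^3 + 3*a^2 + 7) + 8)/(9*a^4 + a^3 + 7*a - 8)^2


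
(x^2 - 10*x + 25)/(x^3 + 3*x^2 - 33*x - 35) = (x - 5)/(x^2 + 8*x + 7)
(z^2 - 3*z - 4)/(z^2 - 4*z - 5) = (z - 4)/(z - 5)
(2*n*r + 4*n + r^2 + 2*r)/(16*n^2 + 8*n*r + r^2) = (2*n*r + 4*n + r^2 + 2*r)/(16*n^2 + 8*n*r + r^2)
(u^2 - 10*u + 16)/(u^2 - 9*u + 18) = (u^2 - 10*u + 16)/(u^2 - 9*u + 18)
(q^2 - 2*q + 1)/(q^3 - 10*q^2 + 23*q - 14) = (q - 1)/(q^2 - 9*q + 14)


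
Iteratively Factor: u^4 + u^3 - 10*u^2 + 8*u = (u)*(u^3 + u^2 - 10*u + 8) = u*(u - 2)*(u^2 + 3*u - 4) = u*(u - 2)*(u + 4)*(u - 1)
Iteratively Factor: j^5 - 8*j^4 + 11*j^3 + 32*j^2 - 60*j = (j - 5)*(j^4 - 3*j^3 - 4*j^2 + 12*j) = (j - 5)*(j + 2)*(j^3 - 5*j^2 + 6*j) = (j - 5)*(j - 2)*(j + 2)*(j^2 - 3*j) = (j - 5)*(j - 3)*(j - 2)*(j + 2)*(j)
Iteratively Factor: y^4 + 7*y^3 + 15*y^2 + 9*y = (y)*(y^3 + 7*y^2 + 15*y + 9) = y*(y + 1)*(y^2 + 6*y + 9) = y*(y + 1)*(y + 3)*(y + 3)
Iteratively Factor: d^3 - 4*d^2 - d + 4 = (d - 4)*(d^2 - 1) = (d - 4)*(d - 1)*(d + 1)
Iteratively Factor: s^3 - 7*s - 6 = (s - 3)*(s^2 + 3*s + 2) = (s - 3)*(s + 2)*(s + 1)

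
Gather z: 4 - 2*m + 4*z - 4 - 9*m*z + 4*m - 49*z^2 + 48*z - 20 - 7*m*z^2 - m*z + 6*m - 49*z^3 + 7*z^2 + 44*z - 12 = 8*m - 49*z^3 + z^2*(-7*m - 42) + z*(96 - 10*m) - 32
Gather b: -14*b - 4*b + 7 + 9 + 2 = 18 - 18*b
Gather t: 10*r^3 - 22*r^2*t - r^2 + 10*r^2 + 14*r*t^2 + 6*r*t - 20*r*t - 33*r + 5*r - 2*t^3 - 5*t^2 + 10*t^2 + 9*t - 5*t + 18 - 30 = 10*r^3 + 9*r^2 - 28*r - 2*t^3 + t^2*(14*r + 5) + t*(-22*r^2 - 14*r + 4) - 12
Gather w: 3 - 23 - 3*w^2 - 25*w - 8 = -3*w^2 - 25*w - 28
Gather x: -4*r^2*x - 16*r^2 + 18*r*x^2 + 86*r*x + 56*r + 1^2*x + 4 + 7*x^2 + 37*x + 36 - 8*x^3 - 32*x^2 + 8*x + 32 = -16*r^2 + 56*r - 8*x^3 + x^2*(18*r - 25) + x*(-4*r^2 + 86*r + 46) + 72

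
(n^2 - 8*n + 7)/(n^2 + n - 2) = (n - 7)/(n + 2)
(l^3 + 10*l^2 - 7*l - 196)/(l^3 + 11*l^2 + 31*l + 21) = (l^2 + 3*l - 28)/(l^2 + 4*l + 3)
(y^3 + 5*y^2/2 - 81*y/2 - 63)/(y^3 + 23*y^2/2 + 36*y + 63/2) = (y - 6)/(y + 3)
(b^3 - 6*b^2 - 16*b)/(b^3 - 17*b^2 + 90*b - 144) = b*(b + 2)/(b^2 - 9*b + 18)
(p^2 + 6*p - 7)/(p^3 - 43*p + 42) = 1/(p - 6)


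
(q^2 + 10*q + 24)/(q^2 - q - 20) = (q + 6)/(q - 5)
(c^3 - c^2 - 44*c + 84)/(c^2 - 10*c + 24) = (c^2 + 5*c - 14)/(c - 4)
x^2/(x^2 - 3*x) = x/(x - 3)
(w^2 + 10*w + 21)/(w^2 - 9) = (w + 7)/(w - 3)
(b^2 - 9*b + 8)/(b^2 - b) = (b - 8)/b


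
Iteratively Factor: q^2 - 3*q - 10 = (q + 2)*(q - 5)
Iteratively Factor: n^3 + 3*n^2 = (n)*(n^2 + 3*n) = n*(n + 3)*(n)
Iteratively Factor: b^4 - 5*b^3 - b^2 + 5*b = (b - 1)*(b^3 - 4*b^2 - 5*b) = (b - 5)*(b - 1)*(b^2 + b) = b*(b - 5)*(b - 1)*(b + 1)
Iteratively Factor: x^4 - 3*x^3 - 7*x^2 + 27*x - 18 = (x - 1)*(x^3 - 2*x^2 - 9*x + 18) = (x - 1)*(x + 3)*(x^2 - 5*x + 6) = (x - 2)*(x - 1)*(x + 3)*(x - 3)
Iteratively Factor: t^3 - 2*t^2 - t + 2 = (t + 1)*(t^2 - 3*t + 2) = (t - 1)*(t + 1)*(t - 2)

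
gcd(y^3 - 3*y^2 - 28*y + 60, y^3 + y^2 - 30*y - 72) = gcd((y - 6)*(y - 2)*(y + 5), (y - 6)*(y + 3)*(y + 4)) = y - 6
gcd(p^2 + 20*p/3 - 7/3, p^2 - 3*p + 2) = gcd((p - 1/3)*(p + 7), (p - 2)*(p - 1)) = 1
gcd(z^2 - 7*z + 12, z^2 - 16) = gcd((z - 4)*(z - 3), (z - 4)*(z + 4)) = z - 4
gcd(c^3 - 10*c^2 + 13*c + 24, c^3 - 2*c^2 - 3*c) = c^2 - 2*c - 3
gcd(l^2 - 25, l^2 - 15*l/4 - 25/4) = l - 5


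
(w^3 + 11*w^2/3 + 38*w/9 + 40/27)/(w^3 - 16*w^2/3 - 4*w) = (w^2 + 3*w + 20/9)/(w*(w - 6))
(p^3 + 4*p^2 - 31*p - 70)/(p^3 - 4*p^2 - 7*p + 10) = (p + 7)/(p - 1)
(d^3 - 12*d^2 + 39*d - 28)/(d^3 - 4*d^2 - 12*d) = (-d^3 + 12*d^2 - 39*d + 28)/(d*(-d^2 + 4*d + 12))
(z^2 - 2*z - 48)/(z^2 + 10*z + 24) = (z - 8)/(z + 4)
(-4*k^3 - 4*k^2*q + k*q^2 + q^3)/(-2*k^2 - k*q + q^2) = 2*k + q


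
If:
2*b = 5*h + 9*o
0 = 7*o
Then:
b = 5*h/2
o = 0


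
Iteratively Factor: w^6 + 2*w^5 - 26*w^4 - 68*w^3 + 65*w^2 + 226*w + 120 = (w + 1)*(w^5 + w^4 - 27*w^3 - 41*w^2 + 106*w + 120) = (w - 2)*(w + 1)*(w^4 + 3*w^3 - 21*w^2 - 83*w - 60) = (w - 2)*(w + 1)*(w + 4)*(w^3 - w^2 - 17*w - 15) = (w - 5)*(w - 2)*(w + 1)*(w + 4)*(w^2 + 4*w + 3) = (w - 5)*(w - 2)*(w + 1)^2*(w + 4)*(w + 3)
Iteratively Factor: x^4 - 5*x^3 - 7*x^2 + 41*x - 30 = (x - 1)*(x^3 - 4*x^2 - 11*x + 30) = (x - 1)*(x + 3)*(x^2 - 7*x + 10) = (x - 5)*(x - 1)*(x + 3)*(x - 2)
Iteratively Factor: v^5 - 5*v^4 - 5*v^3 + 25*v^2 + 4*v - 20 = (v + 2)*(v^4 - 7*v^3 + 9*v^2 + 7*v - 10) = (v - 1)*(v + 2)*(v^3 - 6*v^2 + 3*v + 10) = (v - 1)*(v + 1)*(v + 2)*(v^2 - 7*v + 10) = (v - 2)*(v - 1)*(v + 1)*(v + 2)*(v - 5)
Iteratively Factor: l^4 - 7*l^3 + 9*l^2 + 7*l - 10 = (l - 1)*(l^3 - 6*l^2 + 3*l + 10) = (l - 5)*(l - 1)*(l^2 - l - 2) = (l - 5)*(l - 1)*(l + 1)*(l - 2)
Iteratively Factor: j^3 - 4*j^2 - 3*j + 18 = (j - 3)*(j^2 - j - 6) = (j - 3)^2*(j + 2)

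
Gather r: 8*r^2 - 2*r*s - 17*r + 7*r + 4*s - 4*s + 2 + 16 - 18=8*r^2 + r*(-2*s - 10)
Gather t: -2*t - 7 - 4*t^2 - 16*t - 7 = -4*t^2 - 18*t - 14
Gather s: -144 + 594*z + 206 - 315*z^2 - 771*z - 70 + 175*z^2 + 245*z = -140*z^2 + 68*z - 8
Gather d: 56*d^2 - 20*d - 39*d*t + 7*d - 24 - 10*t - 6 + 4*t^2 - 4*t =56*d^2 + d*(-39*t - 13) + 4*t^2 - 14*t - 30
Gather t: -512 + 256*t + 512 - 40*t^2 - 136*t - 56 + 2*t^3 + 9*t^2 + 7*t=2*t^3 - 31*t^2 + 127*t - 56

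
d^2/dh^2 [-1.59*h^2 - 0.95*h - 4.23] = -3.18000000000000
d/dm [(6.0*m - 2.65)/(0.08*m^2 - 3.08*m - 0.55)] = (-0.48*m^2 + 0.423999999999999*m - 11.462)/(0.0064*m^4 - 0.4928*m^3 + 9.3984*m^2 + 3.388*m + 0.3025)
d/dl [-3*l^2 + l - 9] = 1 - 6*l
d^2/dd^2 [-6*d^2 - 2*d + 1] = -12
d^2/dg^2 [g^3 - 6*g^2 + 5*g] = 6*g - 12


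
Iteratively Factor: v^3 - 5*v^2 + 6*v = (v)*(v^2 - 5*v + 6) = v*(v - 3)*(v - 2)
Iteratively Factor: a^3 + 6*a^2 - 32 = (a + 4)*(a^2 + 2*a - 8) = (a - 2)*(a + 4)*(a + 4)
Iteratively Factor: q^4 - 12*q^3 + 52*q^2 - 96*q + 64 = (q - 4)*(q^3 - 8*q^2 + 20*q - 16) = (q - 4)*(q - 2)*(q^2 - 6*q + 8) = (q - 4)^2*(q - 2)*(q - 2)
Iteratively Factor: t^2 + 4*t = (t)*(t + 4)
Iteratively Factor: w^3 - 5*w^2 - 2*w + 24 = (w - 3)*(w^2 - 2*w - 8) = (w - 4)*(w - 3)*(w + 2)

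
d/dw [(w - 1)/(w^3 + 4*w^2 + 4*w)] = (-2*w^2 + 3*w + 2)/(w^2*(w^3 + 6*w^2 + 12*w + 8))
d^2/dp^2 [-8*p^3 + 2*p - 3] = -48*p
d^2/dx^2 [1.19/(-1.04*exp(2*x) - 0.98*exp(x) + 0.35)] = (-1.19*(2.08*exp(x) + 0.98)*(4.16*exp(x) + 1.96)*exp(x) + (4.9504*exp(x) + 1.1662)*(1.04*exp(2*x) + 0.98*exp(x) - 0.35))*exp(x)/(1.04*exp(2*x) + 0.98*exp(x) - 0.35)^3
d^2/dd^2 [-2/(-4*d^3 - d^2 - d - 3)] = 4*(-(12*d + 1)*(4*d^3 + d^2 + d + 3) + (12*d^2 + 2*d + 1)^2)/(4*d^3 + d^2 + d + 3)^3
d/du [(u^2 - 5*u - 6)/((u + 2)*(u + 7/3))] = 12*(7*u^2 + 16*u + 2)/(9*u^4 + 78*u^3 + 253*u^2 + 364*u + 196)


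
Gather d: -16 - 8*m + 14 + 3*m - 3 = -5*m - 5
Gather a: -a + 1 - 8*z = -a - 8*z + 1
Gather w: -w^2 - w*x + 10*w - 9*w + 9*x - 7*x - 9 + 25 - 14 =-w^2 + w*(1 - x) + 2*x + 2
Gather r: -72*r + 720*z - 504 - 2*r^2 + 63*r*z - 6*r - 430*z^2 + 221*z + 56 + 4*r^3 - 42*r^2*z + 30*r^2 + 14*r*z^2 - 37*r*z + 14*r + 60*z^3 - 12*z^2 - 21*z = 4*r^3 + r^2*(28 - 42*z) + r*(14*z^2 + 26*z - 64) + 60*z^3 - 442*z^2 + 920*z - 448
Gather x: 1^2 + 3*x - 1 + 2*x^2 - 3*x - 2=2*x^2 - 2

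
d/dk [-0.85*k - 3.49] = -0.850000000000000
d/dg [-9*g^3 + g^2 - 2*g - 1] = -27*g^2 + 2*g - 2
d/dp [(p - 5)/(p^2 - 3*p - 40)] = (p^2 - 3*p - (p - 5)*(2*p - 3) - 40)/(-p^2 + 3*p + 40)^2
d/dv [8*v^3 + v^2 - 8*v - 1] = 24*v^2 + 2*v - 8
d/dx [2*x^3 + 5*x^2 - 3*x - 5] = 6*x^2 + 10*x - 3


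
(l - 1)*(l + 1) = l^2 - 1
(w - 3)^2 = w^2 - 6*w + 9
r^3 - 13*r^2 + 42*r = r*(r - 7)*(r - 6)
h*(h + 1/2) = h^2 + h/2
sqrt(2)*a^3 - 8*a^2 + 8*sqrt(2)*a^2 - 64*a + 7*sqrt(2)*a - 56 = (a + 7)*(a - 4*sqrt(2))*(sqrt(2)*a + sqrt(2))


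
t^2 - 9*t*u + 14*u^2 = (t - 7*u)*(t - 2*u)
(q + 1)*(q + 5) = q^2 + 6*q + 5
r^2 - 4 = (r - 2)*(r + 2)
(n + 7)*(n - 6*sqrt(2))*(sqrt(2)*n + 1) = sqrt(2)*n^3 - 11*n^2 + 7*sqrt(2)*n^2 - 77*n - 6*sqrt(2)*n - 42*sqrt(2)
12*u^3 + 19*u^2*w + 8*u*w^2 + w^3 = (u + w)*(3*u + w)*(4*u + w)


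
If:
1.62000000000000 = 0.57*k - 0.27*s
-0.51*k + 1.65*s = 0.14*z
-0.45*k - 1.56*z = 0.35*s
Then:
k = 3.28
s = 0.91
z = -1.15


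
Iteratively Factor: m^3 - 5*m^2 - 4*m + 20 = (m - 2)*(m^2 - 3*m - 10) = (m - 5)*(m - 2)*(m + 2)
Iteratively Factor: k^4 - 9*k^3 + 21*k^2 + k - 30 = (k + 1)*(k^3 - 10*k^2 + 31*k - 30) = (k - 3)*(k + 1)*(k^2 - 7*k + 10) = (k - 5)*(k - 3)*(k + 1)*(k - 2)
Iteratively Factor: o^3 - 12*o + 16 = (o - 2)*(o^2 + 2*o - 8) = (o - 2)^2*(o + 4)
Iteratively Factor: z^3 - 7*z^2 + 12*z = (z - 4)*(z^2 - 3*z) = z*(z - 4)*(z - 3)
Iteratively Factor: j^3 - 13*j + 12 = (j - 3)*(j^2 + 3*j - 4) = (j - 3)*(j - 1)*(j + 4)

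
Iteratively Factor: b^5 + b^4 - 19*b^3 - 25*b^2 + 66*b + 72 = (b + 3)*(b^4 - 2*b^3 - 13*b^2 + 14*b + 24) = (b + 3)^2*(b^3 - 5*b^2 + 2*b + 8) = (b + 1)*(b + 3)^2*(b^2 - 6*b + 8) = (b - 4)*(b + 1)*(b + 3)^2*(b - 2)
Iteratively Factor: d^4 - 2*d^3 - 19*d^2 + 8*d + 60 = (d + 3)*(d^3 - 5*d^2 - 4*d + 20) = (d - 2)*(d + 3)*(d^2 - 3*d - 10) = (d - 5)*(d - 2)*(d + 3)*(d + 2)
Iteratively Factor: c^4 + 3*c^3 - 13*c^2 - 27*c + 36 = (c + 4)*(c^3 - c^2 - 9*c + 9) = (c - 3)*(c + 4)*(c^2 + 2*c - 3) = (c - 3)*(c - 1)*(c + 4)*(c + 3)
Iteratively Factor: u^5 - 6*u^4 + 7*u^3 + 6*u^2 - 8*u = (u - 1)*(u^4 - 5*u^3 + 2*u^2 + 8*u) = u*(u - 1)*(u^3 - 5*u^2 + 2*u + 8) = u*(u - 2)*(u - 1)*(u^2 - 3*u - 4) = u*(u - 2)*(u - 1)*(u + 1)*(u - 4)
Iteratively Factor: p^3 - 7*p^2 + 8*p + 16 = (p - 4)*(p^2 - 3*p - 4) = (p - 4)^2*(p + 1)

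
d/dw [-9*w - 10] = -9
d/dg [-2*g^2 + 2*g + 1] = 2 - 4*g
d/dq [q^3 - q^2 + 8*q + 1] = 3*q^2 - 2*q + 8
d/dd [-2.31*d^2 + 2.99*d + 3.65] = 2.99 - 4.62*d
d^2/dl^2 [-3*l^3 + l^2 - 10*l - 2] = 2 - 18*l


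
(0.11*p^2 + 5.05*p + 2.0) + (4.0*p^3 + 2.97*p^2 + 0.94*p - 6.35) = 4.0*p^3 + 3.08*p^2 + 5.99*p - 4.35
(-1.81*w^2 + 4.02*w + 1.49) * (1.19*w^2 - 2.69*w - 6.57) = -2.1539*w^4 + 9.6527*w^3 + 2.851*w^2 - 30.4195*w - 9.7893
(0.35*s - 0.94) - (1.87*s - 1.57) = 0.63 - 1.52*s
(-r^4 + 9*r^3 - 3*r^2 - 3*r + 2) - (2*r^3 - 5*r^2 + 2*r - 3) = -r^4 + 7*r^3 + 2*r^2 - 5*r + 5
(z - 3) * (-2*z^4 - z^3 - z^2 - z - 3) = -2*z^5 + 5*z^4 + 2*z^3 + 2*z^2 + 9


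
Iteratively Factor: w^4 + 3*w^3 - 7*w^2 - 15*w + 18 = (w - 2)*(w^3 + 5*w^2 + 3*w - 9) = (w - 2)*(w - 1)*(w^2 + 6*w + 9) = (w - 2)*(w - 1)*(w + 3)*(w + 3)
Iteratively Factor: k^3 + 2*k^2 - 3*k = (k)*(k^2 + 2*k - 3) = k*(k - 1)*(k + 3)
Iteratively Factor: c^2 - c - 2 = (c + 1)*(c - 2)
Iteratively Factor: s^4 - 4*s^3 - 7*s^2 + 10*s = (s - 5)*(s^3 + s^2 - 2*s) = (s - 5)*(s + 2)*(s^2 - s) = (s - 5)*(s - 1)*(s + 2)*(s)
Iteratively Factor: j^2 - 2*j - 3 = (j - 3)*(j + 1)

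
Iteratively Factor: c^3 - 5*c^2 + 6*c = (c - 2)*(c^2 - 3*c) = c*(c - 2)*(c - 3)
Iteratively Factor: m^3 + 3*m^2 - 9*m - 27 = (m - 3)*(m^2 + 6*m + 9) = (m - 3)*(m + 3)*(m + 3)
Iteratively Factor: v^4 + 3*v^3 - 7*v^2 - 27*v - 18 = (v + 2)*(v^3 + v^2 - 9*v - 9) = (v + 1)*(v + 2)*(v^2 - 9) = (v - 3)*(v + 1)*(v + 2)*(v + 3)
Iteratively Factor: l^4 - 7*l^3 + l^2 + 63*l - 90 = (l - 3)*(l^3 - 4*l^2 - 11*l + 30) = (l - 5)*(l - 3)*(l^2 + l - 6) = (l - 5)*(l - 3)*(l + 3)*(l - 2)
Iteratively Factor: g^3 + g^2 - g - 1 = (g - 1)*(g^2 + 2*g + 1) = (g - 1)*(g + 1)*(g + 1)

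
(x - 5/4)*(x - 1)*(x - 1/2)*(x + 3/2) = x^4 - 5*x^3/4 - 7*x^2/4 + 47*x/16 - 15/16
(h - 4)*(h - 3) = h^2 - 7*h + 12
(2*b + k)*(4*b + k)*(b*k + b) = 8*b^3*k + 8*b^3 + 6*b^2*k^2 + 6*b^2*k + b*k^3 + b*k^2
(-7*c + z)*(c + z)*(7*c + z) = -49*c^3 - 49*c^2*z + c*z^2 + z^3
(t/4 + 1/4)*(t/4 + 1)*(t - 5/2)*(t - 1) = t^4/16 + 3*t^3/32 - 11*t^2/16 - 3*t/32 + 5/8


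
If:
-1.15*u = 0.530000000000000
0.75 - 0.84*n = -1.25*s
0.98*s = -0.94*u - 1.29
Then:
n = -0.41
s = -0.87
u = -0.46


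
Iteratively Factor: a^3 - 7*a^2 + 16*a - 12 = (a - 2)*(a^2 - 5*a + 6) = (a - 3)*(a - 2)*(a - 2)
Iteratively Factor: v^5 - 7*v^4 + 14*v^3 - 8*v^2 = (v - 2)*(v^4 - 5*v^3 + 4*v^2) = v*(v - 2)*(v^3 - 5*v^2 + 4*v) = v*(v - 4)*(v - 2)*(v^2 - v) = v^2*(v - 4)*(v - 2)*(v - 1)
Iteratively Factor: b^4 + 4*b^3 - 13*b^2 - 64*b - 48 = (b + 4)*(b^3 - 13*b - 12) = (b + 1)*(b + 4)*(b^2 - b - 12) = (b + 1)*(b + 3)*(b + 4)*(b - 4)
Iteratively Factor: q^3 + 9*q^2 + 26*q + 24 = (q + 2)*(q^2 + 7*q + 12) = (q + 2)*(q + 3)*(q + 4)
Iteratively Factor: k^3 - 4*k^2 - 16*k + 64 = (k + 4)*(k^2 - 8*k + 16) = (k - 4)*(k + 4)*(k - 4)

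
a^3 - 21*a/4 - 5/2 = (a - 5/2)*(a + 1/2)*(a + 2)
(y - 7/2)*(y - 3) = y^2 - 13*y/2 + 21/2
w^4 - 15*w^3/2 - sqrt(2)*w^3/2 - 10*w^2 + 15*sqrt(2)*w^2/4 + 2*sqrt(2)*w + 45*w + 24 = (w - 8)*(w + 1/2)*(w - 2*sqrt(2))*(w + 3*sqrt(2)/2)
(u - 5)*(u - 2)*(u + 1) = u^3 - 6*u^2 + 3*u + 10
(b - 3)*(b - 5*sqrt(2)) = b^2 - 5*sqrt(2)*b - 3*b + 15*sqrt(2)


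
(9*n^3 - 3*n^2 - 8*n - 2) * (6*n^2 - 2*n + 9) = 54*n^5 - 36*n^4 + 39*n^3 - 23*n^2 - 68*n - 18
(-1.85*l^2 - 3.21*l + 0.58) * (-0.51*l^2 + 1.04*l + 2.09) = 0.9435*l^4 - 0.2869*l^3 - 7.5007*l^2 - 6.1057*l + 1.2122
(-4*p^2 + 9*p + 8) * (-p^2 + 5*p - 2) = 4*p^4 - 29*p^3 + 45*p^2 + 22*p - 16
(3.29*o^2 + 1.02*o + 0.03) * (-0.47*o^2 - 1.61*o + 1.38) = -1.5463*o^4 - 5.7763*o^3 + 2.8839*o^2 + 1.3593*o + 0.0414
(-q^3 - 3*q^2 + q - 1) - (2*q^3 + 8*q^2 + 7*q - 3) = -3*q^3 - 11*q^2 - 6*q + 2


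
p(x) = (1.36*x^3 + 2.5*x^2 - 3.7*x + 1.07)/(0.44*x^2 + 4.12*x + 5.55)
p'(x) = (-0.88*x - 4.12)*(1.36*x^3 + 2.5*x^2 - 3.7*x + 1.07)/(0.44*x^2 + 4.12*x + 5.55)^2 + (4.08*x^2 + 5.0*x - 3.7)/(0.44*x^2 + 4.12*x + 5.55) = (0.5984*x^4 + 11.2064*x^3 + 34.572*x^2 + 26.8084*x - 24.9434)/(0.1936*x^4 + 3.6256*x^3 + 21.8584*x^2 + 45.732*x + 30.8025)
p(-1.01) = 3.24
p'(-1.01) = -8.20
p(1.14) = 0.20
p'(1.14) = 0.58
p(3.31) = 2.73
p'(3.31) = 1.60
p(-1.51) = 23.11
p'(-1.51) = -200.16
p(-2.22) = -4.71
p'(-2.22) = -10.86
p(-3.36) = 2.97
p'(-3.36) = -6.65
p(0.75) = 0.03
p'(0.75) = 0.25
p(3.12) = 2.43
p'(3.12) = 1.54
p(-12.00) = -99.88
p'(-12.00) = -6.13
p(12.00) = 22.53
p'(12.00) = 2.65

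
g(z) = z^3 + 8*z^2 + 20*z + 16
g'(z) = 3*z^2 + 16*z + 20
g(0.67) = 33.29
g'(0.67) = 32.07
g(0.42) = 25.89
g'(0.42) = 27.25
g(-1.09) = 2.41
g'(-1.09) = 6.12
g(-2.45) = 0.31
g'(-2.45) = -1.19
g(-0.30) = 10.69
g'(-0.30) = 15.47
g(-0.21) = 12.14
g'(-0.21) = 16.77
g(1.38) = 61.46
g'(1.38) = 47.79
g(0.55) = 29.59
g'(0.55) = 29.71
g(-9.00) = -245.00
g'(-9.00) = 119.00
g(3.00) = 175.00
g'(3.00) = 95.00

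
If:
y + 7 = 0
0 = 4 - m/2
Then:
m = 8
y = -7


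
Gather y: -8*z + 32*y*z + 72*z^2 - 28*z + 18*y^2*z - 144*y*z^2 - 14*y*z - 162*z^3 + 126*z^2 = 18*y^2*z + y*(-144*z^2 + 18*z) - 162*z^3 + 198*z^2 - 36*z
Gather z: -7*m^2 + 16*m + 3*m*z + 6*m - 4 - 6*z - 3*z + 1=-7*m^2 + 22*m + z*(3*m - 9) - 3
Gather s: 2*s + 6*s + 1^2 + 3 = 8*s + 4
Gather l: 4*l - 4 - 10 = 4*l - 14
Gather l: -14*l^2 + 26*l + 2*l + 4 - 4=-14*l^2 + 28*l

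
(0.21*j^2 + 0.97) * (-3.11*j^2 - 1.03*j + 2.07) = -0.6531*j^4 - 0.2163*j^3 - 2.582*j^2 - 0.9991*j + 2.0079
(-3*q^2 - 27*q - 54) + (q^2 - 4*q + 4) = -2*q^2 - 31*q - 50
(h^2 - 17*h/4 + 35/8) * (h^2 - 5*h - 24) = h^4 - 37*h^3/4 + 13*h^2/8 + 641*h/8 - 105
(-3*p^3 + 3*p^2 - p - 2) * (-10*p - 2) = 30*p^4 - 24*p^3 + 4*p^2 + 22*p + 4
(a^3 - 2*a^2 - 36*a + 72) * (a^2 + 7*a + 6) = a^5 + 5*a^4 - 44*a^3 - 192*a^2 + 288*a + 432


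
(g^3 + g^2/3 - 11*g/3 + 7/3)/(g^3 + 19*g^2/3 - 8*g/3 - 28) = (g^2 - 2*g + 1)/(g^2 + 4*g - 12)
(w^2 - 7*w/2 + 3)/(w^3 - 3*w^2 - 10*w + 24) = (w - 3/2)/(w^2 - w - 12)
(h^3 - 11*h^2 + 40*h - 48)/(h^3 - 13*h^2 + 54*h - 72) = (h - 4)/(h - 6)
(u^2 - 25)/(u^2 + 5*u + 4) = (u^2 - 25)/(u^2 + 5*u + 4)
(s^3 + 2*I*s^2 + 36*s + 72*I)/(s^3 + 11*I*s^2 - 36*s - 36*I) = (s - 6*I)/(s + 3*I)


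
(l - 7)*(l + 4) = l^2 - 3*l - 28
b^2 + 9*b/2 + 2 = (b + 1/2)*(b + 4)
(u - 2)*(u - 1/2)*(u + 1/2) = u^3 - 2*u^2 - u/4 + 1/2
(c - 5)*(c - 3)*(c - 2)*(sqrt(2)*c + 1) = sqrt(2)*c^4 - 10*sqrt(2)*c^3 + c^3 - 10*c^2 + 31*sqrt(2)*c^2 - 30*sqrt(2)*c + 31*c - 30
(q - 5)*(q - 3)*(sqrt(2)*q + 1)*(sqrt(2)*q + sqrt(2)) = 2*q^4 - 14*q^3 + sqrt(2)*q^3 - 7*sqrt(2)*q^2 + 14*q^2 + 7*sqrt(2)*q + 30*q + 15*sqrt(2)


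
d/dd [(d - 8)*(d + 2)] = 2*d - 6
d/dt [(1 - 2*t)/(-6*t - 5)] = 16/(6*t + 5)^2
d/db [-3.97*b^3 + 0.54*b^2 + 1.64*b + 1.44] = -11.91*b^2 + 1.08*b + 1.64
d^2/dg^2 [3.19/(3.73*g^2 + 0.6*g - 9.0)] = (-88.764302*g^2 - 14.27844*g + 3.19*(7.46*g + 0.6)*(14.92*g + 1.2) + 214.1766)/(3.73*g^2 + 0.6*g - 9.0)^3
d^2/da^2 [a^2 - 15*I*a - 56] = 2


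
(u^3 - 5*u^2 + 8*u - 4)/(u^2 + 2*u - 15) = (u^3 - 5*u^2 + 8*u - 4)/(u^2 + 2*u - 15)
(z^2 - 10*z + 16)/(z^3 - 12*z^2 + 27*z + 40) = (z - 2)/(z^2 - 4*z - 5)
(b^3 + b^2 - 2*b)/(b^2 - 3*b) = (b^2 + b - 2)/(b - 3)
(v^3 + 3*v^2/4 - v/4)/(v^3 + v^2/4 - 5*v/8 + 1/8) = 2*v/(2*v - 1)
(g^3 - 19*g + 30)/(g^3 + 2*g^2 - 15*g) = (g - 2)/g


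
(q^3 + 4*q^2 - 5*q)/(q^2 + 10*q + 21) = q*(q^2 + 4*q - 5)/(q^2 + 10*q + 21)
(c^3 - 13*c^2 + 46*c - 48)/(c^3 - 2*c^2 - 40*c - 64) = (c^2 - 5*c + 6)/(c^2 + 6*c + 8)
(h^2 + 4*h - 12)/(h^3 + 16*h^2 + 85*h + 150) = (h - 2)/(h^2 + 10*h + 25)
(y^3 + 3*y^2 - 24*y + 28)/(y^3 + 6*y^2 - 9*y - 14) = (y - 2)/(y + 1)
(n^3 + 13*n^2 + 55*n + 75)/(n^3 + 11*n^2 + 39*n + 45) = (n + 5)/(n + 3)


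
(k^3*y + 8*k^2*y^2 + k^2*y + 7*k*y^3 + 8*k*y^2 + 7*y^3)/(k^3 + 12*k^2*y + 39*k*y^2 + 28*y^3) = y*(k + 1)/(k + 4*y)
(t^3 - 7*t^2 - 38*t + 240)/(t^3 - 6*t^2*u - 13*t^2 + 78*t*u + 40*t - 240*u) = (t + 6)/(t - 6*u)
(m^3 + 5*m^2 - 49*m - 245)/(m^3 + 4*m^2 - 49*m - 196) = (m + 5)/(m + 4)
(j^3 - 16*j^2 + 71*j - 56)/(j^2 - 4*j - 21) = (j^2 - 9*j + 8)/(j + 3)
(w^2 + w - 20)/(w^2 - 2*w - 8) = (w + 5)/(w + 2)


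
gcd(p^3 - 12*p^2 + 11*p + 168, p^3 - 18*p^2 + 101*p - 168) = p^2 - 15*p + 56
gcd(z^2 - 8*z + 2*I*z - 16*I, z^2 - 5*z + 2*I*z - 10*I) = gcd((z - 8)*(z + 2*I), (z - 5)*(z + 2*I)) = z + 2*I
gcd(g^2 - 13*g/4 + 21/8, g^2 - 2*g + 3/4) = g - 3/2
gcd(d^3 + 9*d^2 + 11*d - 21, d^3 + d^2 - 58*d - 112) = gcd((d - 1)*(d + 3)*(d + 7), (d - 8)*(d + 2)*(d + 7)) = d + 7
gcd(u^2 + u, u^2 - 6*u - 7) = u + 1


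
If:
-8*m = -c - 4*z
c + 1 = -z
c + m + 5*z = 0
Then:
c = -44/35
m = -1/35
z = 9/35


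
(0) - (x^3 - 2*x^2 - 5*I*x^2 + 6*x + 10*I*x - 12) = -x^3 + 2*x^2 + 5*I*x^2 - 6*x - 10*I*x + 12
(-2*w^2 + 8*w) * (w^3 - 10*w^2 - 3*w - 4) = -2*w^5 + 28*w^4 - 74*w^3 - 16*w^2 - 32*w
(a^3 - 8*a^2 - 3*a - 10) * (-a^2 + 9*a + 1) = -a^5 + 17*a^4 - 68*a^3 - 25*a^2 - 93*a - 10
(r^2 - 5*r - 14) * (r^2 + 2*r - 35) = r^4 - 3*r^3 - 59*r^2 + 147*r + 490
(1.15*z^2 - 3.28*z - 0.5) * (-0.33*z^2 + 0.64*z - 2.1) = -0.3795*z^4 + 1.8184*z^3 - 4.3492*z^2 + 6.568*z + 1.05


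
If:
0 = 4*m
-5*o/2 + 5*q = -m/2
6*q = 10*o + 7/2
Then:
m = 0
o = -1/2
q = -1/4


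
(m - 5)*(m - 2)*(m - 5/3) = m^3 - 26*m^2/3 + 65*m/3 - 50/3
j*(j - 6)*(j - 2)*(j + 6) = j^4 - 2*j^3 - 36*j^2 + 72*j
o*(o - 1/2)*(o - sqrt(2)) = o^3 - sqrt(2)*o^2 - o^2/2 + sqrt(2)*o/2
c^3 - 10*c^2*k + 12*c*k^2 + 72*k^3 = (c - 6*k)^2*(c + 2*k)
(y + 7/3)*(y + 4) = y^2 + 19*y/3 + 28/3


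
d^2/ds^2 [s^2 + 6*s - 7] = 2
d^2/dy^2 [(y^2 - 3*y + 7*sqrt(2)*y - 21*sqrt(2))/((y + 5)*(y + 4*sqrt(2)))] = 2*(-8*y^3 + 3*sqrt(2)*y^3 - 123*sqrt(2)*y^2 - 1344*y - 135*sqrt(2)*y - 2017*sqrt(2) - 960)/(y^6 + 15*y^5 + 12*sqrt(2)*y^5 + 171*y^4 + 180*sqrt(2)*y^4 + 1028*sqrt(2)*y^3 + 1565*y^3 + 3420*sqrt(2)*y^2 + 7200*y^2 + 12000*y + 9600*sqrt(2)*y + 16000*sqrt(2))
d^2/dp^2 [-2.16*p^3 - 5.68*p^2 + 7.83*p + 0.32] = -12.96*p - 11.36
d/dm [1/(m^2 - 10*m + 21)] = 2*(5 - m)/(m^2 - 10*m + 21)^2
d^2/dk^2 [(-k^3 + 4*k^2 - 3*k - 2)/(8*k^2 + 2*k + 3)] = 2*(-236*k^3 - 690*k^2 + 93*k + 94)/(512*k^6 + 384*k^5 + 672*k^4 + 296*k^3 + 252*k^2 + 54*k + 27)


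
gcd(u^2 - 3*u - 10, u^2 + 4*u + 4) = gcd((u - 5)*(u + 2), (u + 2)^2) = u + 2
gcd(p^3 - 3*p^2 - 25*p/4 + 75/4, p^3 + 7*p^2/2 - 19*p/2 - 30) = p^2 - p/2 - 15/2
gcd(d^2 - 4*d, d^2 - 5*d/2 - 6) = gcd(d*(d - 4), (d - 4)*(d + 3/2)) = d - 4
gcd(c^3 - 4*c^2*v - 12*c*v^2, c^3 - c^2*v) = c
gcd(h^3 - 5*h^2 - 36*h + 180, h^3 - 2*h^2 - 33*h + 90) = h^2 + h - 30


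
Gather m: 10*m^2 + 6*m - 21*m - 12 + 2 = 10*m^2 - 15*m - 10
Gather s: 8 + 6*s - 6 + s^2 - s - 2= s^2 + 5*s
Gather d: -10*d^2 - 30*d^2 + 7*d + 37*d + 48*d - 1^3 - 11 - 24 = -40*d^2 + 92*d - 36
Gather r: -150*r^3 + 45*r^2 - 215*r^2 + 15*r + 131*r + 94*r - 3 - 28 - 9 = -150*r^3 - 170*r^2 + 240*r - 40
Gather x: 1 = 1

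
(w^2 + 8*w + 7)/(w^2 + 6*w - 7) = (w + 1)/(w - 1)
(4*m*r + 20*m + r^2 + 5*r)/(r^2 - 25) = (4*m + r)/(r - 5)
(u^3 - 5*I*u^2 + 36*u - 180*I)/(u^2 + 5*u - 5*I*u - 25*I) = (u^2 + 36)/(u + 5)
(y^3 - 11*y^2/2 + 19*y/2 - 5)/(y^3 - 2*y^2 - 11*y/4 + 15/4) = 2*(y - 2)/(2*y + 3)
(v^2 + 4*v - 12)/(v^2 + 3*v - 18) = (v - 2)/(v - 3)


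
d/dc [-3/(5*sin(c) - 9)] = 15*cos(c)/(5*sin(c) - 9)^2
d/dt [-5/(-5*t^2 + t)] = 5*(1 - 10*t)/(t^2*(5*t - 1)^2)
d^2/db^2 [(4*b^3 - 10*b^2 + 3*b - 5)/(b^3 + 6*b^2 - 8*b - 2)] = 2*(-34*b^6 + 105*b^5 - 168*b^4 - 424*b^3 - 552*b^2 + 846*b - 468)/(b^9 + 18*b^8 + 84*b^7 - 78*b^6 - 744*b^5 + 1032*b^4 + 76*b^3 - 312*b^2 - 96*b - 8)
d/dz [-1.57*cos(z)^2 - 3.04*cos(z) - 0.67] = (3.14*cos(z) + 3.04)*sin(z)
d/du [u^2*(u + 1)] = u*(3*u + 2)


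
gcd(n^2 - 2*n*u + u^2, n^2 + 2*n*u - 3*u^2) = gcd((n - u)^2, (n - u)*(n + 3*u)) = -n + u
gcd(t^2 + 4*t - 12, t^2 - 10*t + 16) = t - 2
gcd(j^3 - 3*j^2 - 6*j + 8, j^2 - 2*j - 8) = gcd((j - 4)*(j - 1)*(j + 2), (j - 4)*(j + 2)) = j^2 - 2*j - 8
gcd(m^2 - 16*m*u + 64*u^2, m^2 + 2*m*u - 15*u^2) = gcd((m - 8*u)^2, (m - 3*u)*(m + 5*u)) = 1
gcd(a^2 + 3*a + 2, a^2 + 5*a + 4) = a + 1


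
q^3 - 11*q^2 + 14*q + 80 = (q - 8)*(q - 5)*(q + 2)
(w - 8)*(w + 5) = w^2 - 3*w - 40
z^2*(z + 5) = z^3 + 5*z^2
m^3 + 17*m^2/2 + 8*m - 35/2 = (m - 1)*(m + 5/2)*(m + 7)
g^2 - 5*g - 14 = (g - 7)*(g + 2)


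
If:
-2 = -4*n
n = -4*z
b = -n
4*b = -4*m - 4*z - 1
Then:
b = -1/2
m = 3/8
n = 1/2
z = -1/8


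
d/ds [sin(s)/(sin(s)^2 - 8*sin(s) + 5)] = (cos(s)^2 + 4)*cos(s)/(sin(s)^2 - 8*sin(s) + 5)^2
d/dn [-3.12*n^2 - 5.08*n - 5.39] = -6.24*n - 5.08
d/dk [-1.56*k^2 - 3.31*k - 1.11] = -3.12*k - 3.31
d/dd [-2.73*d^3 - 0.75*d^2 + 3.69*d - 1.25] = -8.19*d^2 - 1.5*d + 3.69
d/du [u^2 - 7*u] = 2*u - 7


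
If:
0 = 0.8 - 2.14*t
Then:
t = 0.37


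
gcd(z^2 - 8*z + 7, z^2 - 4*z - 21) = z - 7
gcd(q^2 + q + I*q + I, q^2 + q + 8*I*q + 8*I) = q + 1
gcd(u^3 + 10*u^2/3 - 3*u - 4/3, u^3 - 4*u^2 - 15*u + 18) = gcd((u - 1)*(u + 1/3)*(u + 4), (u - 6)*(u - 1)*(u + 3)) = u - 1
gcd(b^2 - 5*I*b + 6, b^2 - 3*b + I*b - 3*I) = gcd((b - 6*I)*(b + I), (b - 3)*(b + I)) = b + I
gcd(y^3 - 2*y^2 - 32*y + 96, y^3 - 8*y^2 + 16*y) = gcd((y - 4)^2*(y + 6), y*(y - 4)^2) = y^2 - 8*y + 16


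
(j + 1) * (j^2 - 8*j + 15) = j^3 - 7*j^2 + 7*j + 15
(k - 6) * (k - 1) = k^2 - 7*k + 6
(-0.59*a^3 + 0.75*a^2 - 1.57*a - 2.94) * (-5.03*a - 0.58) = 2.9677*a^4 - 3.4303*a^3 + 7.4621*a^2 + 15.6988*a + 1.7052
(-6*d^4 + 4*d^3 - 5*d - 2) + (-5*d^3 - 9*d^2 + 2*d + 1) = -6*d^4 - d^3 - 9*d^2 - 3*d - 1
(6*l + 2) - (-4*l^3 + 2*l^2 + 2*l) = 4*l^3 - 2*l^2 + 4*l + 2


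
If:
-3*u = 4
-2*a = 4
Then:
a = -2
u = -4/3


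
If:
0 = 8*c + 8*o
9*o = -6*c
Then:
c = 0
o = 0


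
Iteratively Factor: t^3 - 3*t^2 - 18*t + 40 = (t - 2)*(t^2 - t - 20) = (t - 5)*(t - 2)*(t + 4)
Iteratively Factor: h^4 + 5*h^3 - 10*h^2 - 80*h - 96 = (h + 3)*(h^3 + 2*h^2 - 16*h - 32) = (h - 4)*(h + 3)*(h^2 + 6*h + 8) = (h - 4)*(h + 2)*(h + 3)*(h + 4)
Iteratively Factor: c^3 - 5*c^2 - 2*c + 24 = (c - 4)*(c^2 - c - 6) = (c - 4)*(c + 2)*(c - 3)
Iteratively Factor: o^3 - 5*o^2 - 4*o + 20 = (o + 2)*(o^2 - 7*o + 10) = (o - 5)*(o + 2)*(o - 2)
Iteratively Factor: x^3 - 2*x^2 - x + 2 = (x - 2)*(x^2 - 1) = (x - 2)*(x + 1)*(x - 1)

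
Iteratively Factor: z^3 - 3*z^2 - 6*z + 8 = (z - 4)*(z^2 + z - 2) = (z - 4)*(z - 1)*(z + 2)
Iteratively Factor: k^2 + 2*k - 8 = (k - 2)*(k + 4)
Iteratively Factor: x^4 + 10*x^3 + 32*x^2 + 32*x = (x)*(x^3 + 10*x^2 + 32*x + 32) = x*(x + 2)*(x^2 + 8*x + 16) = x*(x + 2)*(x + 4)*(x + 4)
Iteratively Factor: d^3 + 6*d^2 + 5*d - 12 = (d - 1)*(d^2 + 7*d + 12) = (d - 1)*(d + 4)*(d + 3)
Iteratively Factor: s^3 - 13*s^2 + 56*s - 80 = (s - 5)*(s^2 - 8*s + 16) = (s - 5)*(s - 4)*(s - 4)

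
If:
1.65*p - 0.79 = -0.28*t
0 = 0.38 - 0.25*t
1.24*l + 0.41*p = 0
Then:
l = -0.07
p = 0.22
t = 1.52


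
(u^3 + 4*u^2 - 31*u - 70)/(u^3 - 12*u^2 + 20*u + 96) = (u^2 + 2*u - 35)/(u^2 - 14*u + 48)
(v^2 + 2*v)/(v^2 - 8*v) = (v + 2)/(v - 8)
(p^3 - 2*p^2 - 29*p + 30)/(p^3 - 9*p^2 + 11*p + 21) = (p^3 - 2*p^2 - 29*p + 30)/(p^3 - 9*p^2 + 11*p + 21)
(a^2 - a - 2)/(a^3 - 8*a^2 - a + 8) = (a - 2)/(a^2 - 9*a + 8)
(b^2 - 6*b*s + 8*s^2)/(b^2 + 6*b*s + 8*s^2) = (b^2 - 6*b*s + 8*s^2)/(b^2 + 6*b*s + 8*s^2)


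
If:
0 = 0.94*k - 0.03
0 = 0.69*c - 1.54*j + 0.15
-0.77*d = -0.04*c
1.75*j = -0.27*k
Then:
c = -0.23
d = -0.01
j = -0.00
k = 0.03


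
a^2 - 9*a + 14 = (a - 7)*(a - 2)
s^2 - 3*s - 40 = (s - 8)*(s + 5)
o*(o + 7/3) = o^2 + 7*o/3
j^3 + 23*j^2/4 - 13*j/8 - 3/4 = (j - 1/2)*(j + 1/4)*(j + 6)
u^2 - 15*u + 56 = (u - 8)*(u - 7)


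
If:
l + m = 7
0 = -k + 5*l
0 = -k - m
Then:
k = -35/4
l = -7/4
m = 35/4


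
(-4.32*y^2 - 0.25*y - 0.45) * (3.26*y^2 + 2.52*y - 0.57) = -14.0832*y^4 - 11.7014*y^3 + 0.3654*y^2 - 0.9915*y + 0.2565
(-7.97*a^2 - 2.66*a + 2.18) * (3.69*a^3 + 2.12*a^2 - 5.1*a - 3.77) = -29.4093*a^5 - 26.7118*a^4 + 43.052*a^3 + 48.2345*a^2 - 1.0898*a - 8.2186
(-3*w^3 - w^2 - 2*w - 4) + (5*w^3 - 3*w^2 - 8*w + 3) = 2*w^3 - 4*w^2 - 10*w - 1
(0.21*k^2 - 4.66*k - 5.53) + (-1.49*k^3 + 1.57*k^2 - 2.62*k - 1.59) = -1.49*k^3 + 1.78*k^2 - 7.28*k - 7.12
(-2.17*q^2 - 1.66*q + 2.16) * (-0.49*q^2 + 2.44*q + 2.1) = 1.0633*q^4 - 4.4814*q^3 - 9.6658*q^2 + 1.7844*q + 4.536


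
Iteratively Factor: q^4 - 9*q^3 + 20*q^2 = (q - 4)*(q^3 - 5*q^2) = q*(q - 4)*(q^2 - 5*q) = q*(q - 5)*(q - 4)*(q)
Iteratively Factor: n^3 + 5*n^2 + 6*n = (n + 3)*(n^2 + 2*n) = (n + 2)*(n + 3)*(n)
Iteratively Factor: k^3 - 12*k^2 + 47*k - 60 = (k - 4)*(k^2 - 8*k + 15) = (k - 5)*(k - 4)*(k - 3)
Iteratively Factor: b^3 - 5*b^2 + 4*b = (b - 1)*(b^2 - 4*b) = (b - 4)*(b - 1)*(b)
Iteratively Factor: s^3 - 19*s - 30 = (s + 2)*(s^2 - 2*s - 15) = (s + 2)*(s + 3)*(s - 5)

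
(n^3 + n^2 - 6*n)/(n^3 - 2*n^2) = (n + 3)/n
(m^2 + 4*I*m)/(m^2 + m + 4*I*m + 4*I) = m/(m + 1)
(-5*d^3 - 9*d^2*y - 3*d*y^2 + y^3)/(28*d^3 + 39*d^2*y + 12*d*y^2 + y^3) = (-5*d^2 - 4*d*y + y^2)/(28*d^2 + 11*d*y + y^2)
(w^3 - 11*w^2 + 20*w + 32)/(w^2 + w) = w - 12 + 32/w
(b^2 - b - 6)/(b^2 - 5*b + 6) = (b + 2)/(b - 2)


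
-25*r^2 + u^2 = (-5*r + u)*(5*r + u)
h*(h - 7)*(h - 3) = h^3 - 10*h^2 + 21*h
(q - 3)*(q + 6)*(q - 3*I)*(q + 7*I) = q^4 + 3*q^3 + 4*I*q^3 + 3*q^2 + 12*I*q^2 + 63*q - 72*I*q - 378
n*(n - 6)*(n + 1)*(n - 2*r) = n^4 - 2*n^3*r - 5*n^3 + 10*n^2*r - 6*n^2 + 12*n*r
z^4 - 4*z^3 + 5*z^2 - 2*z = z*(z - 2)*(z - 1)^2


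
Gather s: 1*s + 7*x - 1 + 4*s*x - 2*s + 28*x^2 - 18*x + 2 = s*(4*x - 1) + 28*x^2 - 11*x + 1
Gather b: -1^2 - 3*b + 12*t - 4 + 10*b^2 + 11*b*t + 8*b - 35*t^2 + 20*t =10*b^2 + b*(11*t + 5) - 35*t^2 + 32*t - 5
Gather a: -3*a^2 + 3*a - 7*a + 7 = -3*a^2 - 4*a + 7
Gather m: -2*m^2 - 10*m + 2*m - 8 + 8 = -2*m^2 - 8*m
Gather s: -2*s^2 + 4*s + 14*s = -2*s^2 + 18*s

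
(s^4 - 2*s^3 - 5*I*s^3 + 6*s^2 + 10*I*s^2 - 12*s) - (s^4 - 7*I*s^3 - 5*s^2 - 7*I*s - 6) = -2*s^3 + 2*I*s^3 + 11*s^2 + 10*I*s^2 - 12*s + 7*I*s + 6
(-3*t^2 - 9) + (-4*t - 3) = -3*t^2 - 4*t - 12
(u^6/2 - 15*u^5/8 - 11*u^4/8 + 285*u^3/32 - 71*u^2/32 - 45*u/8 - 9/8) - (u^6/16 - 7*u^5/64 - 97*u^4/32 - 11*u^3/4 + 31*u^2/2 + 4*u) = 7*u^6/16 - 113*u^5/64 + 53*u^4/32 + 373*u^3/32 - 567*u^2/32 - 77*u/8 - 9/8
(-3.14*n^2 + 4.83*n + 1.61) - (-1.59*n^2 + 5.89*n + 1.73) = -1.55*n^2 - 1.06*n - 0.12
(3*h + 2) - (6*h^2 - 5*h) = -6*h^2 + 8*h + 2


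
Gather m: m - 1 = m - 1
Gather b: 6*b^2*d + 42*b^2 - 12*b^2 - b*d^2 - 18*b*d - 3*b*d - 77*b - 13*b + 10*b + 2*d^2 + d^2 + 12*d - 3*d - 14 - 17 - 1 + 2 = b^2*(6*d + 30) + b*(-d^2 - 21*d - 80) + 3*d^2 + 9*d - 30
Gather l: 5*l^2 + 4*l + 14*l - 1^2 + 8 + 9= 5*l^2 + 18*l + 16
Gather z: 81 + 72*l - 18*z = 72*l - 18*z + 81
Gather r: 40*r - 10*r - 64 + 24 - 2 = 30*r - 42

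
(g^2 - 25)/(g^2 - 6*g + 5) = (g + 5)/(g - 1)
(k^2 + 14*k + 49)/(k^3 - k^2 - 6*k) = (k^2 + 14*k + 49)/(k*(k^2 - k - 6))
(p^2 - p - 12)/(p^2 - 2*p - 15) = (p - 4)/(p - 5)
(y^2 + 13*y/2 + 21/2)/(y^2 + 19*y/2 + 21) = (y + 3)/(y + 6)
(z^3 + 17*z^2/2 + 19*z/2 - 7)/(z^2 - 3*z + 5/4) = 2*(z^2 + 9*z + 14)/(2*z - 5)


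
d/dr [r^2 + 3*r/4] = 2*r + 3/4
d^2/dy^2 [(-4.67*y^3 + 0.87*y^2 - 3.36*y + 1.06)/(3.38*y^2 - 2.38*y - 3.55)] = (-227.750868*y^3 - 101.447016*y^2 - 646.184274*y + 116.152038)/(38.614472*y^6 - 81.570216*y^5 - 64.232844*y^4 + 157.864448*y^3 + 67.46349*y^2 - 89.98185*y - 44.738875)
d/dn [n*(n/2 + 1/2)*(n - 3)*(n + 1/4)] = 2*n^3 - 21*n^2/8 - 7*n/2 - 3/8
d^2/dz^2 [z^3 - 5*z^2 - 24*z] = 6*z - 10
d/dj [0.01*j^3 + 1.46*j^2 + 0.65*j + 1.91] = 0.03*j^2 + 2.92*j + 0.65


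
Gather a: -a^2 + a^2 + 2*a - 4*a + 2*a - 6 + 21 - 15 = 0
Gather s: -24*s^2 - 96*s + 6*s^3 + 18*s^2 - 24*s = 6*s^3 - 6*s^2 - 120*s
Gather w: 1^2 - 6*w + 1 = 2 - 6*w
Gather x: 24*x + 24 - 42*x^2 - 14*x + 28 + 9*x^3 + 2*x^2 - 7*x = 9*x^3 - 40*x^2 + 3*x + 52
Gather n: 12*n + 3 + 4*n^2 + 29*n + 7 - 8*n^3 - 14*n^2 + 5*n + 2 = -8*n^3 - 10*n^2 + 46*n + 12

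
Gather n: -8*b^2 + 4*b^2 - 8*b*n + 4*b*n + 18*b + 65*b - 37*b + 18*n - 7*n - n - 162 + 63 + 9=-4*b^2 + 46*b + n*(10 - 4*b) - 90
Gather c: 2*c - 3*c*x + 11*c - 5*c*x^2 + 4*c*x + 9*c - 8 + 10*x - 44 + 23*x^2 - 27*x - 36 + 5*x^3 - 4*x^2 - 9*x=c*(-5*x^2 + x + 22) + 5*x^3 + 19*x^2 - 26*x - 88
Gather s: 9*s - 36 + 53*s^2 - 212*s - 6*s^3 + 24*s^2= -6*s^3 + 77*s^2 - 203*s - 36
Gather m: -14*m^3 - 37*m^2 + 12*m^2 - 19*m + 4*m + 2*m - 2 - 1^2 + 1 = -14*m^3 - 25*m^2 - 13*m - 2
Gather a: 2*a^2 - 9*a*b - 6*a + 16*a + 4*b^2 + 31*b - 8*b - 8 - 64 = 2*a^2 + a*(10 - 9*b) + 4*b^2 + 23*b - 72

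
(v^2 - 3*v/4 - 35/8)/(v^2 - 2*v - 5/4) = (4*v + 7)/(2*(2*v + 1))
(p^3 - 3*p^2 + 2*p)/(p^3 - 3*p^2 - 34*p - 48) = p*(-p^2 + 3*p - 2)/(-p^3 + 3*p^2 + 34*p + 48)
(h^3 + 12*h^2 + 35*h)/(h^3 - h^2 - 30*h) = (h + 7)/(h - 6)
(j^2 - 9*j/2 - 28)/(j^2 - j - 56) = (j + 7/2)/(j + 7)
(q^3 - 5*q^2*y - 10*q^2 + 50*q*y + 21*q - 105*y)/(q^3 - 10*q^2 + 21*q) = (q - 5*y)/q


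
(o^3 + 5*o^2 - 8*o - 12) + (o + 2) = o^3 + 5*o^2 - 7*o - 10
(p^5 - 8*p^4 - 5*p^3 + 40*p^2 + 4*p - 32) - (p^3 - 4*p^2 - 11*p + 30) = p^5 - 8*p^4 - 6*p^3 + 44*p^2 + 15*p - 62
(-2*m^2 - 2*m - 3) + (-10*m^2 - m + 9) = -12*m^2 - 3*m + 6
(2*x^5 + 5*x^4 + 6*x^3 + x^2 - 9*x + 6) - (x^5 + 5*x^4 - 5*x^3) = x^5 + 11*x^3 + x^2 - 9*x + 6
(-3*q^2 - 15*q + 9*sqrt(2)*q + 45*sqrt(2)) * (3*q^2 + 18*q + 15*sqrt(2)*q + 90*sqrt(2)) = -9*q^4 - 99*q^3 - 18*sqrt(2)*q^3 - 198*sqrt(2)*q^2 - 540*sqrt(2)*q + 2970*q + 8100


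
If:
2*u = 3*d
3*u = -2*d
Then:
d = 0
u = 0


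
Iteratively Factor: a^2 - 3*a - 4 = (a - 4)*(a + 1)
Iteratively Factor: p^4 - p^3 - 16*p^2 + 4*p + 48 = (p + 2)*(p^3 - 3*p^2 - 10*p + 24) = (p - 4)*(p + 2)*(p^2 + p - 6) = (p - 4)*(p - 2)*(p + 2)*(p + 3)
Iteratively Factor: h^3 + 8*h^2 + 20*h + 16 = (h + 2)*(h^2 + 6*h + 8) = (h + 2)^2*(h + 4)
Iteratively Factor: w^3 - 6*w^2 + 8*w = (w - 4)*(w^2 - 2*w) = (w - 4)*(w - 2)*(w)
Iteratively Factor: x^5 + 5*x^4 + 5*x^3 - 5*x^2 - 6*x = (x + 1)*(x^4 + 4*x^3 + x^2 - 6*x) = (x + 1)*(x + 3)*(x^3 + x^2 - 2*x) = (x + 1)*(x + 2)*(x + 3)*(x^2 - x) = x*(x + 1)*(x + 2)*(x + 3)*(x - 1)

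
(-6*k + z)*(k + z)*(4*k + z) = -24*k^3 - 26*k^2*z - k*z^2 + z^3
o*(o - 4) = o^2 - 4*o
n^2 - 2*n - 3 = (n - 3)*(n + 1)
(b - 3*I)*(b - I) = b^2 - 4*I*b - 3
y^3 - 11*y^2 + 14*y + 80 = (y - 8)*(y - 5)*(y + 2)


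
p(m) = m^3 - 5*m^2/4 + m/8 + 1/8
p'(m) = 3*m^2 - 5*m/2 + 1/8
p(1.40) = 0.59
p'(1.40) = 2.50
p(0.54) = -0.01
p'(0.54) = -0.35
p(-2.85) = -33.53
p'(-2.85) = 31.62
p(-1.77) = -9.56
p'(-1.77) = 13.95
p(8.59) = 542.80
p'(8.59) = 200.01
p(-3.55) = -60.81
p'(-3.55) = 46.81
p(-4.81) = -140.68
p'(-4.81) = 81.56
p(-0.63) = -0.70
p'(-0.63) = 2.89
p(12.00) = 1549.62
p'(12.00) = 402.12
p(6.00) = 171.88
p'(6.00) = 93.12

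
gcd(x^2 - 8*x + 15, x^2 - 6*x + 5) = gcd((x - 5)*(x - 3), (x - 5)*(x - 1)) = x - 5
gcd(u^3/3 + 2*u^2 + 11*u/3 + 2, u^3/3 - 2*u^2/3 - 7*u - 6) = u^2 + 4*u + 3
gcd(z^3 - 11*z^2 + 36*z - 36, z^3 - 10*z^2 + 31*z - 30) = z^2 - 5*z + 6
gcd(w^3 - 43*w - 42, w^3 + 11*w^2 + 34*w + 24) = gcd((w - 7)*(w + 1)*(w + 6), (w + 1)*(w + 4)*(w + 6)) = w^2 + 7*w + 6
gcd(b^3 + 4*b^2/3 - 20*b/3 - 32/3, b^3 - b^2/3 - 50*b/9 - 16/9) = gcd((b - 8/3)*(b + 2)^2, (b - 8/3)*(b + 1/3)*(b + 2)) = b^2 - 2*b/3 - 16/3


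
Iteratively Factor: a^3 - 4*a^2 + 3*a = (a - 3)*(a^2 - a) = a*(a - 3)*(a - 1)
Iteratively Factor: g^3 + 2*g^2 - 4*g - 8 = (g - 2)*(g^2 + 4*g + 4) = (g - 2)*(g + 2)*(g + 2)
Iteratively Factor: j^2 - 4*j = (j - 4)*(j)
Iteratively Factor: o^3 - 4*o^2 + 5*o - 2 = (o - 1)*(o^2 - 3*o + 2) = (o - 1)^2*(o - 2)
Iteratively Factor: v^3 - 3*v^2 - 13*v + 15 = (v + 3)*(v^2 - 6*v + 5) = (v - 5)*(v + 3)*(v - 1)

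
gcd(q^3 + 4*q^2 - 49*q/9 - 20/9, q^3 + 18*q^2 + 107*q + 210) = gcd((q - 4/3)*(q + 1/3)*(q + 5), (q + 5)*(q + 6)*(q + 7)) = q + 5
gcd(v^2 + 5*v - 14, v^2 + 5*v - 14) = v^2 + 5*v - 14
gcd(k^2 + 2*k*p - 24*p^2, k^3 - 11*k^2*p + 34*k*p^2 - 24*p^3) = -k + 4*p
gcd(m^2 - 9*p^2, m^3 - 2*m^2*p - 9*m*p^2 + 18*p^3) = -m^2 + 9*p^2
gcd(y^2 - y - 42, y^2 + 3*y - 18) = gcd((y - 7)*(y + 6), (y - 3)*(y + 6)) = y + 6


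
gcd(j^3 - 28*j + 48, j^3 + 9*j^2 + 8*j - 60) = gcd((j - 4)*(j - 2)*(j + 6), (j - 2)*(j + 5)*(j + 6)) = j^2 + 4*j - 12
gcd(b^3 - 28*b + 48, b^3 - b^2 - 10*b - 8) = b - 4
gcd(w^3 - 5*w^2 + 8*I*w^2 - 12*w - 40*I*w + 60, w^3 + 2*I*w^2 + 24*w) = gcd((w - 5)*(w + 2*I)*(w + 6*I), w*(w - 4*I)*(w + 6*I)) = w + 6*I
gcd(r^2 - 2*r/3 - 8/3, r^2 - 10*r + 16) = r - 2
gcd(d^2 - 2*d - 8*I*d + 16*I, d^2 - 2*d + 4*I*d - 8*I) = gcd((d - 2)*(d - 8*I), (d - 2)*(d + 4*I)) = d - 2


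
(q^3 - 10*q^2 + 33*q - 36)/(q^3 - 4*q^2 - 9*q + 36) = (q - 3)/(q + 3)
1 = 1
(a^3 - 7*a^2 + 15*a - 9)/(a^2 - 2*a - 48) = (-a^3 + 7*a^2 - 15*a + 9)/(-a^2 + 2*a + 48)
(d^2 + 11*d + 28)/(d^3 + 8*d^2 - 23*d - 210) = (d + 4)/(d^2 + d - 30)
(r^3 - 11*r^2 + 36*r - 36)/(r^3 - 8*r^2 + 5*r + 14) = (r^2 - 9*r + 18)/(r^2 - 6*r - 7)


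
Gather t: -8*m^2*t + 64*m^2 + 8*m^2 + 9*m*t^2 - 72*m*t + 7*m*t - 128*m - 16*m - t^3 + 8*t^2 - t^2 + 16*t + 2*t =72*m^2 - 144*m - t^3 + t^2*(9*m + 7) + t*(-8*m^2 - 65*m + 18)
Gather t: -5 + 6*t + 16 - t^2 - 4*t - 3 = -t^2 + 2*t + 8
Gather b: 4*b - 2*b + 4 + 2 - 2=2*b + 4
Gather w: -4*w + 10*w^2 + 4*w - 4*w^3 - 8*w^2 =-4*w^3 + 2*w^2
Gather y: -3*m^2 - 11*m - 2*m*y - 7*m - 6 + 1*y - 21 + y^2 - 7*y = -3*m^2 - 18*m + y^2 + y*(-2*m - 6) - 27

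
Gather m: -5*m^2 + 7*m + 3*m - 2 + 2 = -5*m^2 + 10*m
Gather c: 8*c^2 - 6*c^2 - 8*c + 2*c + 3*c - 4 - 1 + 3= 2*c^2 - 3*c - 2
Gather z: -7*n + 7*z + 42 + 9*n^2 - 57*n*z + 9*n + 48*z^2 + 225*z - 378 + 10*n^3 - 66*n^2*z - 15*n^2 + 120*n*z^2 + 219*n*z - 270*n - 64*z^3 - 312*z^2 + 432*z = 10*n^3 - 6*n^2 - 268*n - 64*z^3 + z^2*(120*n - 264) + z*(-66*n^2 + 162*n + 664) - 336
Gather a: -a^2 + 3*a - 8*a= -a^2 - 5*a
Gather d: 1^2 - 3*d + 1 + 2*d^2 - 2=2*d^2 - 3*d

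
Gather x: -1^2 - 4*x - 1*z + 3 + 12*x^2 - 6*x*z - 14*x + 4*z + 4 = 12*x^2 + x*(-6*z - 18) + 3*z + 6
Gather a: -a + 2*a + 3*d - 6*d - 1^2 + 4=a - 3*d + 3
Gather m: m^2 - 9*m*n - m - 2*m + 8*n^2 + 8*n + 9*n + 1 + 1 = m^2 + m*(-9*n - 3) + 8*n^2 + 17*n + 2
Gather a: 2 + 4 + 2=8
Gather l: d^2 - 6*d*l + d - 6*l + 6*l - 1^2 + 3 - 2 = d^2 - 6*d*l + d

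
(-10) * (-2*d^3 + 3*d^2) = 20*d^3 - 30*d^2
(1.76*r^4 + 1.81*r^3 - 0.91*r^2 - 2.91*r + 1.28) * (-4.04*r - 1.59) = -7.1104*r^5 - 10.1108*r^4 + 0.7985*r^3 + 13.2033*r^2 - 0.544299999999999*r - 2.0352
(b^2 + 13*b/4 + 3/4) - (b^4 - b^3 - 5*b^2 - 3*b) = -b^4 + b^3 + 6*b^2 + 25*b/4 + 3/4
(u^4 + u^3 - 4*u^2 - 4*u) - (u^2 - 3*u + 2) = u^4 + u^3 - 5*u^2 - u - 2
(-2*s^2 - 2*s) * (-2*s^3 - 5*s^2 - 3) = 4*s^5 + 14*s^4 + 10*s^3 + 6*s^2 + 6*s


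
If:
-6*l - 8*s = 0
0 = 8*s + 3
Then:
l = 1/2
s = -3/8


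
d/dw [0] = 0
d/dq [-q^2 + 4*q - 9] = 4 - 2*q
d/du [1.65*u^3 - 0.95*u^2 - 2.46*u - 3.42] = 4.95*u^2 - 1.9*u - 2.46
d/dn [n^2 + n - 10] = 2*n + 1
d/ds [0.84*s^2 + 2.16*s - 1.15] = 1.68*s + 2.16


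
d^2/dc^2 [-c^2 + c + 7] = -2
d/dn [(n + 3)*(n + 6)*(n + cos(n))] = -(n + 3)*(n + 6)*(sin(n) - 1) + (n + 3)*(n + cos(n)) + (n + 6)*(n + cos(n))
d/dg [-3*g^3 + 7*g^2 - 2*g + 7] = -9*g^2 + 14*g - 2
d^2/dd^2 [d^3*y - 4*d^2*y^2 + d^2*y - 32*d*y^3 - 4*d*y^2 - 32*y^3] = 2*y*(3*d - 4*y + 1)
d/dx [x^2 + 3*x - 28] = 2*x + 3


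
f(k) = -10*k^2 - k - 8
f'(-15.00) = 299.00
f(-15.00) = -2243.00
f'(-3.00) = 59.00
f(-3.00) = -95.00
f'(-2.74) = 53.80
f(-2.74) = -80.34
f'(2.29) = -46.80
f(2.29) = -62.73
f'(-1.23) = 23.60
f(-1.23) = -21.90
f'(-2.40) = 47.00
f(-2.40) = -63.20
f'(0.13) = -3.60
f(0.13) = -8.30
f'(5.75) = -116.00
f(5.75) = -344.38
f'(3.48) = -70.60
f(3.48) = -132.58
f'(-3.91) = 77.20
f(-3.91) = -156.97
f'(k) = -20*k - 1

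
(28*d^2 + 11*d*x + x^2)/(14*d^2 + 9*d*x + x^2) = (4*d + x)/(2*d + x)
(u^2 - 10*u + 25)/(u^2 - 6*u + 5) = (u - 5)/(u - 1)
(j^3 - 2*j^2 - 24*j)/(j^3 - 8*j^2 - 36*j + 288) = j*(j + 4)/(j^2 - 2*j - 48)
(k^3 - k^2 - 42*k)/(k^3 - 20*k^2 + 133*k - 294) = k*(k + 6)/(k^2 - 13*k + 42)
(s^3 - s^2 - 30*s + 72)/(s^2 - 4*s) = s + 3 - 18/s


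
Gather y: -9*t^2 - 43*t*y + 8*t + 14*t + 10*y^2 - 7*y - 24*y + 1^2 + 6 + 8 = -9*t^2 + 22*t + 10*y^2 + y*(-43*t - 31) + 15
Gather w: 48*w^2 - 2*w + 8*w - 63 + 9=48*w^2 + 6*w - 54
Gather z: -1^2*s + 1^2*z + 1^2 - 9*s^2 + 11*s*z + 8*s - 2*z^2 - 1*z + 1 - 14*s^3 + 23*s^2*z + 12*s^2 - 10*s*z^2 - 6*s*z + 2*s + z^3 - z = -14*s^3 + 3*s^2 + 9*s + z^3 + z^2*(-10*s - 2) + z*(23*s^2 + 5*s - 1) + 2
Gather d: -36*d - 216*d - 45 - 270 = -252*d - 315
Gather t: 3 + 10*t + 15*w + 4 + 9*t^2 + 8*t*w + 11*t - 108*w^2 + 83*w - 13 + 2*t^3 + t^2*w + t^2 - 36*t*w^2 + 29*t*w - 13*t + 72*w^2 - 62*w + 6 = 2*t^3 + t^2*(w + 10) + t*(-36*w^2 + 37*w + 8) - 36*w^2 + 36*w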